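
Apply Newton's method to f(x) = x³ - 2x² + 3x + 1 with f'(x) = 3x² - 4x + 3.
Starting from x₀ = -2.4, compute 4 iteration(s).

f(x) = x³ - 2x² + 3x + 1
f'(x) = 3x² - 4x + 3
x₀ = -2.4

Newton-Raphson formula: x_{n+1} = x_n - f(x_n)/f'(x_n)

Iteration 1:
  f(-2.400000) = -31.544000
  f'(-2.400000) = 29.880000
  x_1 = -2.400000 - (-31.544000)/29.880000 = -1.344311
Iteration 2:
  f(-1.344311) = -9.076673
  f'(-1.344311) = 13.798755
  x_2 = -1.344311 - (-9.076673)/13.798755 = -0.686521
Iteration 3:
  f(-0.686521) = -2.325753
  f'(-0.686521) = 7.160020
  x_3 = -0.686521 - (-2.325753)/7.160020 = -0.361696
Iteration 4:
  f(-0.361696) = -0.394057
  f'(-0.361696) = 4.839259
  x_4 = -0.361696 - (-0.394057)/4.839259 = -0.280267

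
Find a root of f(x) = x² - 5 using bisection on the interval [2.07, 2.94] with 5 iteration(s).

f(x) = x² - 5
Initial interval: [2.07, 2.94]

Iteration 1:
  c_1 = (2.070000 + 2.940000)/2 = 2.505000
  f(c_1) = f(2.505000) = 1.275025
  f(a) × f(c) < 0, new interval: [2.070000, 2.505000]
Iteration 2:
  c_2 = (2.070000 + 2.505000)/2 = 2.287500
  f(c_2) = f(2.287500) = 0.232656
  f(a) × f(c) < 0, new interval: [2.070000, 2.287500]
Iteration 3:
  c_3 = (2.070000 + 2.287500)/2 = 2.178750
  f(c_3) = f(2.178750) = -0.253048
  f(a) × f(c) ≥ 0, new interval: [2.178750, 2.287500]
Iteration 4:
  c_4 = (2.178750 + 2.287500)/2 = 2.233125
  f(c_4) = f(2.233125) = -0.013153
  f(a) × f(c) ≥ 0, new interval: [2.233125, 2.287500]
Iteration 5:
  c_5 = (2.233125 + 2.287500)/2 = 2.260312
  f(c_5) = f(2.260312) = 0.109013
  f(a) × f(c) < 0, new interval: [2.233125, 2.260312]

After 5 iteration(s), the approximation is c_5 = 2.260312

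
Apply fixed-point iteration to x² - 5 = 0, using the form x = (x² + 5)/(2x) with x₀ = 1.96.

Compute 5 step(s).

Equation: x² - 5 = 0
Fixed-point form: x = (x² + 5)/(2x)
x₀ = 1.96

x_1 = g(1.960000) = 2.255510
x_2 = g(2.255510) = 2.236152
x_3 = g(2.236152) = 2.236068
x_4 = g(2.236068) = 2.236068
x_5 = g(2.236068) = 2.236068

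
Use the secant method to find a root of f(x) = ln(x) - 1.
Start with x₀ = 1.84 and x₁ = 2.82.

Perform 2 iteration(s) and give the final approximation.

f(x) = ln(x) - 1
x₀ = 1.84, x₁ = 2.82

Secant formula: x_{n+1} = x_n - f(x_n)(x_n - x_{n-1})/(f(x_n) - f(x_{n-1}))

Iteration 1:
  f(1.840000) = -0.390234
  f(2.820000) = 0.036737
  x_2 = 2.820000 - 0.036737×(2.820000 - 1.840000)/(0.036737 - (-0.390234))
       = 2.735680
Iteration 2:
  f(2.820000) = 0.036737
  f(2.735680) = 0.006380
  x_3 = 2.735680 - 0.006380×(2.735680 - 2.820000)/(0.006380 - 0.036737)
       = 2.717959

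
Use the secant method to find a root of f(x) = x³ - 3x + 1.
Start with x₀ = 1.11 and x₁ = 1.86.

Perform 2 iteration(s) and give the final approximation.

f(x) = x³ - 3x + 1
x₀ = 1.11, x₁ = 1.86

Secant formula: x_{n+1} = x_n - f(x_n)(x_n - x_{n-1})/(f(x_n) - f(x_{n-1}))

Iteration 1:
  f(1.110000) = -0.962369
  f(1.860000) = 1.854856
  x_2 = 1.860000 - 1.854856×(1.860000 - 1.110000)/(1.854856 - (-0.962369))
       = 1.366201
Iteration 2:
  f(1.860000) = 1.854856
  f(1.366201) = -0.548581
  x_3 = 1.366201 - (-0.548581)×(1.366201 - 1.860000)/(-0.548581 - 1.854856)
       = 1.478910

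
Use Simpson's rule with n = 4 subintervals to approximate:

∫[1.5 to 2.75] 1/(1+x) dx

f(x) = 1/(1+x)
a = 1.5, b = 2.75, n = 4
h = (b - a)/n = 0.312500

Simpson's rule: (h/3)[f(x₀) + 4f(x₁) + 2f(x₂) + ... + f(xₙ)]

x_0 = 1.5000, f(x_0) = 0.400000, coefficient = 1
x_1 = 1.8125, f(x_1) = 0.355556, coefficient = 4
x_2 = 2.1250, f(x_2) = 0.320000, coefficient = 2
x_3 = 2.4375, f(x_3) = 0.290909, coefficient = 4
x_4 = 2.7500, f(x_4) = 0.266667, coefficient = 1

I ≈ (0.312500/3) × 3.892525 = 0.405471
Exact value: 0.405465
Error: 0.000006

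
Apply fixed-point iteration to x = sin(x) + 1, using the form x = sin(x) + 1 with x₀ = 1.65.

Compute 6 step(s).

Equation: x = sin(x) + 1
Fixed-point form: x = sin(x) + 1
x₀ = 1.65

x_1 = g(1.650000) = 1.996865
x_2 = g(1.996865) = 1.910598
x_3 = g(1.910598) = 1.942821
x_4 = g(1.942821) = 1.931593
x_5 = g(1.931593) = 1.935616
x_6 = g(1.935616) = 1.934188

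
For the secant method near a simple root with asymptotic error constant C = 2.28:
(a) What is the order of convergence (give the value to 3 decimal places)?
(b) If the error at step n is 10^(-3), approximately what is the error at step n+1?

(a) Secant method has superlinear convergence with order φ = (1+√5)/2 ≈ 1.618.
    This means |e_{n+1}| ≈ C|e_n|^1.618.

(b) With |e_n| = 10^(-3) and C = 2.28:
    |e_{n+1}| ≈ 2.28 × (10^(-3))^1.618 = 2.28 × 10^(-4.85)

(a) ≈ 1.618 (golden ratio); (b) |e_{n+1}| ≈ 3.190e-05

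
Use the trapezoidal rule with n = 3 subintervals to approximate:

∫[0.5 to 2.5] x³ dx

f(x) = x³
a = 0.5, b = 2.5, n = 3
h = (b - a)/n = 0.666667

Trapezoidal rule: (h/2)[f(x₀) + 2f(x₁) + 2f(x₂) + ... + f(xₙ)]

x_0 = 0.5000, f(x_0) = 0.125000, coefficient = 1
x_1 = 1.1667, f(x_1) = 1.587963, coefficient = 2
x_2 = 1.8333, f(x_2) = 6.162037, coefficient = 2
x_3 = 2.5000, f(x_3) = 15.625000, coefficient = 1

I ≈ (0.666667/2) × 31.250000 = 10.416667
Exact value: 9.750000
Error: 0.666667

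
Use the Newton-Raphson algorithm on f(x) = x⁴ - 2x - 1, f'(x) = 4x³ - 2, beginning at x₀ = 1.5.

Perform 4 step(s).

f(x) = x⁴ - 2x - 1
f'(x) = 4x³ - 2
x₀ = 1.5

Newton-Raphson formula: x_{n+1} = x_n - f(x_n)/f'(x_n)

Iteration 1:
  f(1.500000) = 1.062500
  f'(1.500000) = 11.500000
  x_1 = 1.500000 - 1.062500/11.500000 = 1.407609
Iteration 2:
  f(1.407609) = 0.110579
  f'(1.407609) = 9.155931
  x_2 = 1.407609 - 0.110579/9.155931 = 1.395531
Iteration 3:
  f(1.395531) = 0.001724
  f'(1.395531) = 8.871234
  x_3 = 1.395531 - 0.001724/8.871234 = 1.395337
Iteration 4:
  f(1.395337) = 0.000000
  f'(1.395337) = 8.866692
  x_4 = 1.395337 - 0.000000/8.866692 = 1.395337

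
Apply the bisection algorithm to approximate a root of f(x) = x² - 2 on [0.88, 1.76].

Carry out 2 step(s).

f(x) = x² - 2
Initial interval: [0.88, 1.76]

Iteration 1:
  c_1 = (0.880000 + 1.760000)/2 = 1.320000
  f(c_1) = f(1.320000) = -0.257600
  f(a) × f(c) ≥ 0, new interval: [1.320000, 1.760000]
Iteration 2:
  c_2 = (1.320000 + 1.760000)/2 = 1.540000
  f(c_2) = f(1.540000) = 0.371600
  f(a) × f(c) < 0, new interval: [1.320000, 1.540000]

After 2 iteration(s), the approximation is c_2 = 1.540000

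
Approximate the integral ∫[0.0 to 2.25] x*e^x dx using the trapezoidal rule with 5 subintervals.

f(x) = x*e^x
a = 0.0, b = 2.25, n = 5
h = (b - a)/n = 0.450000

Trapezoidal rule: (h/2)[f(x₀) + 2f(x₁) + 2f(x₂) + ... + f(xₙ)]

x_0 = 0.0000, f(x_0) = 0.000000, coefficient = 1
x_1 = 0.4500, f(x_1) = 0.705740, coefficient = 2
x_2 = 0.9000, f(x_2) = 2.213643, coefficient = 2
x_3 = 1.3500, f(x_3) = 5.207524, coefficient = 2
x_4 = 1.8000, f(x_4) = 10.889365, coefficient = 2
x_5 = 2.2500, f(x_5) = 21.347406, coefficient = 1

I ≈ (0.450000/2) × 59.379952 = 13.360489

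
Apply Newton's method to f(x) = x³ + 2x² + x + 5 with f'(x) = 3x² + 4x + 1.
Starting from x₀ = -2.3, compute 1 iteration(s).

f(x) = x³ + 2x² + x + 5
f'(x) = 3x² + 4x + 1
x₀ = -2.3

Newton-Raphson formula: x_{n+1} = x_n - f(x_n)/f'(x_n)

Iteration 1:
  f(-2.300000) = 1.113000
  f'(-2.300000) = 7.670000
  x_1 = -2.300000 - 1.113000/7.670000 = -2.445111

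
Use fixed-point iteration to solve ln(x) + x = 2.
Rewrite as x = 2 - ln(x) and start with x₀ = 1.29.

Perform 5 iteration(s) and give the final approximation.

Equation: ln(x) + x = 2
Fixed-point form: x = 2 - ln(x)
x₀ = 1.29

x_1 = g(1.290000) = 1.745358
x_2 = g(1.745358) = 1.443040
x_3 = g(1.443040) = 1.633248
x_4 = g(1.633248) = 1.509430
x_5 = g(1.509430) = 1.588268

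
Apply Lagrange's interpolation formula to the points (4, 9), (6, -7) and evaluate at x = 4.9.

Lagrange interpolation formula:
P(x) = Σ yᵢ × Lᵢ(x)
where Lᵢ(x) = Π_{j≠i} (x - xⱼ)/(xᵢ - xⱼ)

L_0(4.9) = (4.9 - 6)/(4 - 6) = 0.550000
L_1(4.9) = (4.9 - 4)/(6 - 4) = 0.450000

P(4.9) = 9×L_0(4.9) + (-7)×L_1(4.9)
P(4.9) = 1.800000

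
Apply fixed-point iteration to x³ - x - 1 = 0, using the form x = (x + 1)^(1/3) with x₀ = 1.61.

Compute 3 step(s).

Equation: x³ - x - 1 = 0
Fixed-point form: x = (x + 1)^(1/3)
x₀ = 1.61

x_1 = g(1.610000) = 1.376830
x_2 = g(1.376830) = 1.334543
x_3 = g(1.334543) = 1.326582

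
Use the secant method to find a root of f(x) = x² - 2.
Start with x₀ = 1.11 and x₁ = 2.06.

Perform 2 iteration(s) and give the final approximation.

f(x) = x² - 2
x₀ = 1.11, x₁ = 2.06

Secant formula: x_{n+1} = x_n - f(x_n)(x_n - x_{n-1})/(f(x_n) - f(x_{n-1}))

Iteration 1:
  f(1.110000) = -0.767900
  f(2.060000) = 2.243600
  x_2 = 2.060000 - 2.243600×(2.060000 - 1.110000)/(2.243600 - (-0.767900))
       = 1.352240
Iteration 2:
  f(2.060000) = 2.243600
  f(1.352240) = -0.171448
  x_3 = 1.352240 - (-0.171448)×(1.352240 - 2.060000)/(-0.171448 - 2.243600)
       = 1.402485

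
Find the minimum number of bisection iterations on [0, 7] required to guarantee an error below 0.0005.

We need (b-a)/2^n ≤ 0.0005
(7 - 0)/2^n ≤ 0.0005
7/2^n ≤ 0.0005
2^n ≥ 14000
n ≥ log₂(14000) = 13.77
n ≥ 14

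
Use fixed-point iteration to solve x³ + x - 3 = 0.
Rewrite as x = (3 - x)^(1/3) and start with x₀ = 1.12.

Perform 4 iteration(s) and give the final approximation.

Equation: x³ + x - 3 = 0
Fixed-point form: x = (3 - x)^(1/3)
x₀ = 1.12

x_1 = g(1.120000) = 1.234201
x_2 = g(1.234201) = 1.208687
x_3 = g(1.208687) = 1.214480
x_4 = g(1.214480) = 1.213170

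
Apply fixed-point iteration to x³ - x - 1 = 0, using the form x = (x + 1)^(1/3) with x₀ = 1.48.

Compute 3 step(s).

Equation: x³ - x - 1 = 0
Fixed-point form: x = (x + 1)^(1/3)
x₀ = 1.48

x_1 = g(1.480000) = 1.353580
x_2 = g(1.353580) = 1.330178
x_3 = g(1.330178) = 1.325754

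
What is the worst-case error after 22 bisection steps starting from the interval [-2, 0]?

Bisection error bound: |error| ≤ (b-a)/2^n
|error| ≤ (0 - (-2))/2^22 = 2/2^22
|error| ≤ 0.0000004768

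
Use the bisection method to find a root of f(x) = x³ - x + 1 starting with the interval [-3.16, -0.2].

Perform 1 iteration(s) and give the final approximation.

f(x) = x³ - x + 1
Initial interval: [-3.16, -0.2]

Iteration 1:
  c_1 = (-3.160000 + (-0.200000))/2 = -1.680000
  f(c_1) = f(-1.680000) = -2.061632
  f(a) × f(c) ≥ 0, new interval: [-1.680000, -0.200000]

After 1 iteration(s), the approximation is c_1 = -1.680000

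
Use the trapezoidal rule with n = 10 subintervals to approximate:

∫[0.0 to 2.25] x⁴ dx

f(x) = x⁴
a = 0.0, b = 2.25, n = 10
h = (b - a)/n = 0.225000

Trapezoidal rule: (h/2)[f(x₀) + 2f(x₁) + 2f(x₂) + ... + f(xₙ)]

x_0 = 0.0000, f(x_0) = 0.000000, coefficient = 1
x_1 = 0.2250, f(x_1) = 0.002563, coefficient = 2
x_2 = 0.4500, f(x_2) = 0.041006, coefficient = 2
x_3 = 0.6750, f(x_3) = 0.207594, coefficient = 2
x_4 = 0.9000, f(x_4) = 0.656100, coefficient = 2
x_5 = 1.1250, f(x_5) = 1.601807, coefficient = 2
x_6 = 1.3500, f(x_6) = 3.321506, coefficient = 2
x_7 = 1.5750, f(x_7) = 6.153500, coefficient = 2
x_8 = 1.8000, f(x_8) = 10.497600, coefficient = 2
x_9 = 2.0250, f(x_9) = 16.815125, coefficient = 2
x_10 = 2.2500, f(x_10) = 25.628906, coefficient = 1

I ≈ (0.225000/2) × 104.222510 = 11.725032
Exact value: 11.533008
Error: 0.192025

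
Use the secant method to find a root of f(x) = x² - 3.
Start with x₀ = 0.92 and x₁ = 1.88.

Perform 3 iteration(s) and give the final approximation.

f(x) = x² - 3
x₀ = 0.92, x₁ = 1.88

Secant formula: x_{n+1} = x_n - f(x_n)(x_n - x_{n-1})/(f(x_n) - f(x_{n-1}))

Iteration 1:
  f(0.920000) = -2.153600
  f(1.880000) = 0.534400
  x_2 = 1.880000 - 0.534400×(1.880000 - 0.920000)/(0.534400 - (-2.153600))
       = 1.689143
Iteration 2:
  f(1.880000) = 0.534400
  f(1.689143) = -0.146796
  x_3 = 1.689143 - (-0.146796)×(1.689143 - 1.880000)/(-0.146796 - 0.534400)
       = 1.730272
Iteration 3:
  f(1.689143) = -0.146796
  f(1.730272) = -0.006158
  x_4 = 1.730272 - (-0.006158)×(1.730272 - 1.689143)/(-0.006158 - (-0.146796))
       = 1.732073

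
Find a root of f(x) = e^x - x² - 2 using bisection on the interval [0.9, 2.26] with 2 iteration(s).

f(x) = e^x - x² - 2
Initial interval: [0.9, 2.26]

Iteration 1:
  c_1 = (0.900000 + 2.260000)/2 = 1.580000
  f(c_1) = f(1.580000) = 0.358556
  f(a) × f(c) < 0, new interval: [0.900000, 1.580000]
Iteration 2:
  c_2 = (0.900000 + 1.580000)/2 = 1.240000
  f(c_2) = f(1.240000) = -0.081987
  f(a) × f(c) ≥ 0, new interval: [1.240000, 1.580000]

After 2 iteration(s), the approximation is c_2 = 1.240000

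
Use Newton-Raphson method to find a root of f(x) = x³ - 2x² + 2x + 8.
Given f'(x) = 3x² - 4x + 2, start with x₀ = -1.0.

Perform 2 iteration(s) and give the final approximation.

f(x) = x³ - 2x² + 2x + 8
f'(x) = 3x² - 4x + 2
x₀ = -1.0

Newton-Raphson formula: x_{n+1} = x_n - f(x_n)/f'(x_n)

Iteration 1:
  f(-1.000000) = 3.000000
  f'(-1.000000) = 9.000000
  x_1 = -1.000000 - 3.000000/9.000000 = -1.333333
Iteration 2:
  f(-1.333333) = -0.592593
  f'(-1.333333) = 12.666667
  x_2 = -1.333333 - (-0.592593)/12.666667 = -1.286550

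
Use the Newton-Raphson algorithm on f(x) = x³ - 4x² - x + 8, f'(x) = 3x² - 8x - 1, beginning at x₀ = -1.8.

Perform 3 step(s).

f(x) = x³ - 4x² - x + 8
f'(x) = 3x² - 8x - 1
x₀ = -1.8

Newton-Raphson formula: x_{n+1} = x_n - f(x_n)/f'(x_n)

Iteration 1:
  f(-1.800000) = -8.992000
  f'(-1.800000) = 23.120000
  x_1 = -1.800000 - (-8.992000)/23.120000 = -1.411073
Iteration 2:
  f(-1.411073) = -1.363055
  f'(-1.411073) = 16.261960
  x_2 = -1.411073 - (-1.363055)/16.261960 = -1.327254
Iteration 3:
  f(-1.327254) = -0.057254
  f'(-1.327254) = 14.902842
  x_3 = -1.327254 - (-0.057254)/14.902842 = -1.323412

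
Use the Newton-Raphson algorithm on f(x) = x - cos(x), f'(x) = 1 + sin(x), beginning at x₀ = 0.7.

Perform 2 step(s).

f(x) = x - cos(x)
f'(x) = 1 + sin(x)
x₀ = 0.7

Newton-Raphson formula: x_{n+1} = x_n - f(x_n)/f'(x_n)

Iteration 1:
  f(0.700000) = -0.064842
  f'(0.700000) = 1.644218
  x_1 = 0.700000 - (-0.064842)/1.644218 = 0.739436
Iteration 2:
  f(0.739436) = 0.000588
  f'(0.739436) = 1.673872
  x_2 = 0.739436 - 0.000588/1.673872 = 0.739085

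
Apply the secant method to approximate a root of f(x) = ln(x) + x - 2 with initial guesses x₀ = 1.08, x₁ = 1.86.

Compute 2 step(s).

f(x) = ln(x) + x - 2
x₀ = 1.08, x₁ = 1.86

Secant formula: x_{n+1} = x_n - f(x_n)(x_n - x_{n-1})/(f(x_n) - f(x_{n-1}))

Iteration 1:
  f(1.080000) = -0.843039
  f(1.860000) = 0.480576
  x_2 = 1.860000 - 0.480576×(1.860000 - 1.080000)/(0.480576 - (-0.843039))
       = 1.576799
Iteration 2:
  f(1.860000) = 0.480576
  f(1.576799) = 0.032195
  x_3 = 1.576799 - 0.032195×(1.576799 - 1.860000)/(0.032195 - 0.480576)
       = 1.556464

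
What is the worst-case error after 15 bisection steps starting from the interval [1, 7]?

Bisection error bound: |error| ≤ (b-a)/2^n
|error| ≤ (7 - 1)/2^15 = 6/2^15
|error| ≤ 0.0001831055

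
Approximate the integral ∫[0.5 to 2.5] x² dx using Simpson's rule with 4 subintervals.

f(x) = x²
a = 0.5, b = 2.5, n = 4
h = (b - a)/n = 0.500000

Simpson's rule: (h/3)[f(x₀) + 4f(x₁) + 2f(x₂) + ... + f(xₙ)]

x_0 = 0.5000, f(x_0) = 0.250000, coefficient = 1
x_1 = 1.0000, f(x_1) = 1.000000, coefficient = 4
x_2 = 1.5000, f(x_2) = 2.250000, coefficient = 2
x_3 = 2.0000, f(x_3) = 4.000000, coefficient = 4
x_4 = 2.5000, f(x_4) = 6.250000, coefficient = 1

I ≈ (0.500000/3) × 31.000000 = 5.166667
Exact value: 5.166667
Error: 0.000000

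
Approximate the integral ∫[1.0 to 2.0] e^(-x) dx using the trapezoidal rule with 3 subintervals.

f(x) = e^(-x)
a = 1.0, b = 2.0, n = 3
h = (b - a)/n = 0.333333

Trapezoidal rule: (h/2)[f(x₀) + 2f(x₁) + 2f(x₂) + ... + f(xₙ)]

x_0 = 1.0000, f(x_0) = 0.367879, coefficient = 1
x_1 = 1.3333, f(x_1) = 0.263597, coefficient = 2
x_2 = 1.6667, f(x_2) = 0.188876, coefficient = 2
x_3 = 2.0000, f(x_3) = 0.135335, coefficient = 1

I ≈ (0.333333/2) × 1.408160 = 0.234693
Exact value: 0.232544
Error: 0.002149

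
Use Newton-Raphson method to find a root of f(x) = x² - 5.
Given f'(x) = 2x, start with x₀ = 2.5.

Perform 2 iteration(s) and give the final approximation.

f(x) = x² - 5
f'(x) = 2x
x₀ = 2.5

Newton-Raphson formula: x_{n+1} = x_n - f(x_n)/f'(x_n)

Iteration 1:
  f(2.500000) = 1.250000
  f'(2.500000) = 5.000000
  x_1 = 2.500000 - 1.250000/5.000000 = 2.250000
Iteration 2:
  f(2.250000) = 0.062500
  f'(2.250000) = 4.500000
  x_2 = 2.250000 - 0.062500/4.500000 = 2.236111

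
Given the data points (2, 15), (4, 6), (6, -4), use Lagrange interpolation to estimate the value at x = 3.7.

Lagrange interpolation formula:
P(x) = Σ yᵢ × Lᵢ(x)
where Lᵢ(x) = Π_{j≠i} (x - xⱼ)/(xᵢ - xⱼ)

L_0(3.7) = (3.7 - 4)/(2 - 4) × (3.7 - 6)/(2 - 6) = 0.086250
L_1(3.7) = (3.7 - 2)/(4 - 2) × (3.7 - 6)/(4 - 6) = 0.977500
L_2(3.7) = (3.7 - 2)/(6 - 2) × (3.7 - 4)/(6 - 4) = -0.063750

P(3.7) = 15×L_0(3.7) + 6×L_1(3.7) + (-4)×L_2(3.7)
P(3.7) = 7.413750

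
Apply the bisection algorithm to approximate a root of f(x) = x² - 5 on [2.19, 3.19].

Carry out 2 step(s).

f(x) = x² - 5
Initial interval: [2.19, 3.19]

Iteration 1:
  c_1 = (2.190000 + 3.190000)/2 = 2.690000
  f(c_1) = f(2.690000) = 2.236100
  f(a) × f(c) < 0, new interval: [2.190000, 2.690000]
Iteration 2:
  c_2 = (2.190000 + 2.690000)/2 = 2.440000
  f(c_2) = f(2.440000) = 0.953600
  f(a) × f(c) < 0, new interval: [2.190000, 2.440000]

After 2 iteration(s), the approximation is c_2 = 2.440000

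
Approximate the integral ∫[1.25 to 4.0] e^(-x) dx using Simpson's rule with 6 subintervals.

f(x) = e^(-x)
a = 1.25, b = 4.0, n = 6
h = (b - a)/n = 0.458333

Simpson's rule: (h/3)[f(x₀) + 4f(x₁) + 2f(x₂) + ... + f(xₙ)]

x_0 = 1.2500, f(x_0) = 0.286505, coefficient = 1
x_1 = 1.7083, f(x_1) = 0.181167, coefficient = 4
x_2 = 2.1667, f(x_2) = 0.114559, coefficient = 2
x_3 = 2.6250, f(x_3) = 0.072440, coefficient = 4
x_4 = 3.0833, f(x_4) = 0.045806, coefficient = 2
x_5 = 3.5417, f(x_5) = 0.028965, coefficient = 4
x_6 = 4.0000, f(x_6) = 0.018316, coefficient = 1

I ≈ (0.458333/3) × 1.755840 = 0.268253
Exact value: 0.268189
Error: 0.000064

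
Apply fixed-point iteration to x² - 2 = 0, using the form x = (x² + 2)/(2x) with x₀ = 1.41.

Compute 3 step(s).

Equation: x² - 2 = 0
Fixed-point form: x = (x² + 2)/(2x)
x₀ = 1.41

x_1 = g(1.410000) = 1.414220
x_2 = g(1.414220) = 1.414214
x_3 = g(1.414214) = 1.414214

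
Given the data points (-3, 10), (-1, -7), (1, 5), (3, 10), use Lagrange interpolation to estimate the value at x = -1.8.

Lagrange interpolation formula:
P(x) = Σ yᵢ × Lᵢ(x)
where Lᵢ(x) = Π_{j≠i} (x - xⱼ)/(xᵢ - xⱼ)

L_0(-1.8) = (-1.8 - (-1))/(-3 - (-1)) × (-1.8 - 1)/(-3 - 1) × (-1.8 - 3)/(-3 - 3) = 0.224000
L_1(-1.8) = (-1.8 - (-3))/(-1 - (-3)) × (-1.8 - 1)/(-1 - 1) × (-1.8 - 3)/(-1 - 3) = 1.008000
L_2(-1.8) = (-1.8 - (-3))/(1 - (-3)) × (-1.8 - (-1))/(1 - (-1)) × (-1.8 - 3)/(1 - 3) = -0.288000
L_3(-1.8) = (-1.8 - (-3))/(3 - (-3)) × (-1.8 - (-1))/(3 - (-1)) × (-1.8 - 1)/(3 - 1) = 0.056000

P(-1.8) = 10×L_0(-1.8) + (-7)×L_1(-1.8) + 5×L_2(-1.8) + 10×L_3(-1.8)
P(-1.8) = -5.696000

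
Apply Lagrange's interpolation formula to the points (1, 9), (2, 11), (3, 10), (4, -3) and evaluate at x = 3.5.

Lagrange interpolation formula:
P(x) = Σ yᵢ × Lᵢ(x)
where Lᵢ(x) = Π_{j≠i} (x - xⱼ)/(xᵢ - xⱼ)

L_0(3.5) = (3.5 - 2)/(1 - 2) × (3.5 - 3)/(1 - 3) × (3.5 - 4)/(1 - 4) = 0.062500
L_1(3.5) = (3.5 - 1)/(2 - 1) × (3.5 - 3)/(2 - 3) × (3.5 - 4)/(2 - 4) = -0.312500
L_2(3.5) = (3.5 - 1)/(3 - 1) × (3.5 - 2)/(3 - 2) × (3.5 - 4)/(3 - 4) = 0.937500
L_3(3.5) = (3.5 - 1)/(4 - 1) × (3.5 - 2)/(4 - 2) × (3.5 - 3)/(4 - 3) = 0.312500

P(3.5) = 9×L_0(3.5) + 11×L_1(3.5) + 10×L_2(3.5) + (-3)×L_3(3.5)
P(3.5) = 5.562500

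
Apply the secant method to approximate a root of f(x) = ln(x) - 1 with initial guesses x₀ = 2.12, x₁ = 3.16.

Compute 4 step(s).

f(x) = ln(x) - 1
x₀ = 2.12, x₁ = 3.16

Secant formula: x_{n+1} = x_n - f(x_n)(x_n - x_{n-1})/(f(x_n) - f(x_{n-1}))

Iteration 1:
  f(2.120000) = -0.248584
  f(3.160000) = 0.150572
  x_2 = 3.160000 - 0.150572×(3.160000 - 2.120000)/(0.150572 - (-0.248584))
       = 2.767685
Iteration 2:
  f(3.160000) = 0.150572
  f(2.767685) = 0.018011
  x_3 = 2.767685 - 0.018011×(2.767685 - 3.160000)/(0.018011 - 0.150572)
       = 2.714381
Iteration 3:
  f(2.767685) = 0.018011
  f(2.714381) = -0.001436
  x_4 = 2.714381 - (-0.001436)×(2.714381 - 2.767685)/(-0.001436 - 0.018011)
       = 2.718317
Iteration 4:
  f(2.714381) = -0.001436
  f(2.718317) = 0.000013
  x_5 = 2.718317 - 0.000013×(2.718317 - 2.714381)/(0.000013 - (-0.001436))
       = 2.718282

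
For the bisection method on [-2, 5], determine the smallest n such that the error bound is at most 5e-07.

We need (b-a)/2^n ≤ 5e-07
(5 - (-2))/2^n ≤ 5e-07
7/2^n ≤ 5e-07
2^n ≥ 14000000
n ≥ log₂(14000000) = 23.74
n ≥ 24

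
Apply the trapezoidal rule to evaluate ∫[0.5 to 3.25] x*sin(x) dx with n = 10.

f(x) = x*sin(x)
a = 0.5, b = 3.25, n = 10
h = (b - a)/n = 0.275000

Trapezoidal rule: (h/2)[f(x₀) + 2f(x₁) + 2f(x₂) + ... + f(xₙ)]

x_0 = 0.5000, f(x_0) = 0.239713, coefficient = 1
x_1 = 0.7750, f(x_1) = 0.542280, coefficient = 2
x_2 = 1.0500, f(x_2) = 0.910794, coefficient = 2
x_3 = 1.3250, f(x_3) = 1.285176, coefficient = 2
x_4 = 1.6000, f(x_4) = 1.599318, coefficient = 2
x_5 = 1.8750, f(x_5) = 1.788911, coefficient = 2
x_6 = 2.1500, f(x_6) = 1.799332, coefficient = 2
x_7 = 2.4250, f(x_7) = 1.592787, coefficient = 2
x_8 = 2.7000, f(x_8) = 1.153926, coefficient = 2
x_9 = 2.9750, f(x_9) = 0.493324, coefficient = 2
x_10 = 3.2500, f(x_10) = -0.351634, coefficient = 1

I ≈ (0.275000/2) × 22.219773 = 3.055219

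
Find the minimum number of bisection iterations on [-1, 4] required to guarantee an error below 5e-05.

We need (b-a)/2^n ≤ 5e-05
(4 - (-1))/2^n ≤ 5e-05
5/2^n ≤ 5e-05
2^n ≥ 100000
n ≥ log₂(100000) = 16.61
n ≥ 17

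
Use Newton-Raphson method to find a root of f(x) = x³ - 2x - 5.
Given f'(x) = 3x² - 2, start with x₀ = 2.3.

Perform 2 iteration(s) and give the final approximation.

f(x) = x³ - 2x - 5
f'(x) = 3x² - 2
x₀ = 2.3

Newton-Raphson formula: x_{n+1} = x_n - f(x_n)/f'(x_n)

Iteration 1:
  f(2.300000) = 2.567000
  f'(2.300000) = 13.870000
  x_1 = 2.300000 - 2.567000/13.870000 = 2.114924
Iteration 2:
  f(2.114924) = 0.230006
  f'(2.114924) = 11.418714
  x_2 = 2.114924 - 0.230006/11.418714 = 2.094781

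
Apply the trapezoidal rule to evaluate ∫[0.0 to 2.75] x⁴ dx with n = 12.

f(x) = x⁴
a = 0.0, b = 2.75, n = 12
h = (b - a)/n = 0.229167

Trapezoidal rule: (h/2)[f(x₀) + 2f(x₁) + 2f(x₂) + ... + f(xₙ)]

x_0 = 0.0000, f(x_0) = 0.000000, coefficient = 1
x_1 = 0.2292, f(x_1) = 0.002758, coefficient = 2
x_2 = 0.4583, f(x_2) = 0.044129, coefficient = 2
x_3 = 0.6875, f(x_3) = 0.223404, coefficient = 2
x_4 = 0.9167, f(x_4) = 0.706067, coefficient = 2
x_5 = 1.1458, f(x_5) = 1.723796, coefficient = 2
x_6 = 1.3750, f(x_6) = 3.574463, coefficient = 2
x_7 = 1.6042, f(x_7) = 6.622134, coefficient = 2
x_8 = 1.8333, f(x_8) = 11.297068, coefficient = 2
x_9 = 2.0625, f(x_9) = 18.095718, coefficient = 2
x_10 = 2.2917, f(x_10) = 27.580732, coefficient = 2
x_11 = 2.5208, f(x_11) = 40.380950, coefficient = 2
x_12 = 2.7500, f(x_12) = 57.191406, coefficient = 1

I ≈ (0.229167/2) × 277.693844 = 31.819086
Exact value: 31.455273
Error: 0.363813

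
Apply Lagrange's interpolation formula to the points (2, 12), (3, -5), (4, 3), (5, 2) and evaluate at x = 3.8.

Lagrange interpolation formula:
P(x) = Σ yᵢ × Lᵢ(x)
where Lᵢ(x) = Π_{j≠i} (x - xⱼ)/(xᵢ - xⱼ)

L_0(3.8) = (3.8 - 3)/(2 - 3) × (3.8 - 4)/(2 - 4) × (3.8 - 5)/(2 - 5) = -0.032000
L_1(3.8) = (3.8 - 2)/(3 - 2) × (3.8 - 4)/(3 - 4) × (3.8 - 5)/(3 - 5) = 0.216000
L_2(3.8) = (3.8 - 2)/(4 - 2) × (3.8 - 3)/(4 - 3) × (3.8 - 5)/(4 - 5) = 0.864000
L_3(3.8) = (3.8 - 2)/(5 - 2) × (3.8 - 3)/(5 - 3) × (3.8 - 4)/(5 - 4) = -0.048000

P(3.8) = 12×L_0(3.8) + (-5)×L_1(3.8) + 3×L_2(3.8) + 2×L_3(3.8)
P(3.8) = 1.032000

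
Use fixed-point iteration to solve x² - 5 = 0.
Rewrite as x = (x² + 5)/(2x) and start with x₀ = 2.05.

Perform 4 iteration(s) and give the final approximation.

Equation: x² - 5 = 0
Fixed-point form: x = (x² + 5)/(2x)
x₀ = 2.05

x_1 = g(2.050000) = 2.244512
x_2 = g(2.244512) = 2.236084
x_3 = g(2.236084) = 2.236068
x_4 = g(2.236068) = 2.236068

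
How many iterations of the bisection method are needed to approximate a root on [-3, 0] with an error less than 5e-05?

We need (b-a)/2^n ≤ 5e-05
(0 - (-3))/2^n ≤ 5e-05
3/2^n ≤ 5e-05
2^n ≥ 60000
n ≥ log₂(60000) = 15.87
n ≥ 16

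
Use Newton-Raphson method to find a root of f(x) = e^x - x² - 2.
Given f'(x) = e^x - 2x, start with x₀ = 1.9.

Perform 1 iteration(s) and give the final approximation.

f(x) = e^x - x² - 2
f'(x) = e^x - 2x
x₀ = 1.9

Newton-Raphson formula: x_{n+1} = x_n - f(x_n)/f'(x_n)

Iteration 1:
  f(1.900000) = 1.075894
  f'(1.900000) = 2.885894
  x_1 = 1.900000 - 1.075894/2.885894 = 1.527189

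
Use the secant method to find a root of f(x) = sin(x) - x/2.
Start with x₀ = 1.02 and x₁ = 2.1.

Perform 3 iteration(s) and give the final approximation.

f(x) = sin(x) - x/2
x₀ = 1.02, x₁ = 2.1

Secant formula: x_{n+1} = x_n - f(x_n)(x_n - x_{n-1})/(f(x_n) - f(x_{n-1}))

Iteration 1:
  f(1.020000) = 0.342108
  f(2.100000) = -0.186791
  x_2 = 2.100000 - (-0.186791)×(2.100000 - 1.020000)/(-0.186791 - 0.342108)
       = 1.718577
Iteration 2:
  f(2.100000) = -0.186791
  f(1.718577) = 0.129812
  x_3 = 1.718577 - 0.129812×(1.718577 - 2.100000)/(0.129812 - (-0.186791))
       = 1.874966
Iteration 3:
  f(1.718577) = 0.129812
  f(1.874966) = 0.016613
  x_4 = 1.874966 - 0.016613×(1.874966 - 1.718577)/(0.016613 - 0.129812)
       = 1.897917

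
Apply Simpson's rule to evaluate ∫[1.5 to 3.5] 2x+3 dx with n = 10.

f(x) = 2x+3
a = 1.5, b = 3.5, n = 10
h = (b - a)/n = 0.200000

Simpson's rule: (h/3)[f(x₀) + 4f(x₁) + 2f(x₂) + ... + f(xₙ)]

x_0 = 1.5000, f(x_0) = 6.000000, coefficient = 1
x_1 = 1.7000, f(x_1) = 6.400000, coefficient = 4
x_2 = 1.9000, f(x_2) = 6.800000, coefficient = 2
x_3 = 2.1000, f(x_3) = 7.200000, coefficient = 4
x_4 = 2.3000, f(x_4) = 7.600000, coefficient = 2
x_5 = 2.5000, f(x_5) = 8.000000, coefficient = 4
x_6 = 2.7000, f(x_6) = 8.400000, coefficient = 2
x_7 = 2.9000, f(x_7) = 8.800000, coefficient = 4
x_8 = 3.1000, f(x_8) = 9.200000, coefficient = 2
x_9 = 3.3000, f(x_9) = 9.600000, coefficient = 4
x_10 = 3.5000, f(x_10) = 10.000000, coefficient = 1

I ≈ (0.200000/3) × 240.000000 = 16.000000
Exact value: 16.000000
Error: 0.000000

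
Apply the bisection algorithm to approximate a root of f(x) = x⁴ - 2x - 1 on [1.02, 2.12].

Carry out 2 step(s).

f(x) = x⁴ - 2x - 1
Initial interval: [1.02, 2.12]

Iteration 1:
  c_1 = (1.020000 + 2.120000)/2 = 1.570000
  f(c_1) = f(1.570000) = 1.935732
  f(a) × f(c) < 0, new interval: [1.020000, 1.570000]
Iteration 2:
  c_2 = (1.020000 + 1.570000)/2 = 1.295000
  f(c_2) = f(1.295000) = -0.777587
  f(a) × f(c) ≥ 0, new interval: [1.295000, 1.570000]

After 2 iteration(s), the approximation is c_2 = 1.295000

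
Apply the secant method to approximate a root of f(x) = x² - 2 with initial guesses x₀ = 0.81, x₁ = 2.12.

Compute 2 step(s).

f(x) = x² - 2
x₀ = 0.81, x₁ = 2.12

Secant formula: x_{n+1} = x_n - f(x_n)(x_n - x_{n-1})/(f(x_n) - f(x_{n-1}))

Iteration 1:
  f(0.810000) = -1.343900
  f(2.120000) = 2.494400
  x_2 = 2.120000 - 2.494400×(2.120000 - 0.810000)/(2.494400 - (-1.343900))
       = 1.268669
Iteration 2:
  f(2.120000) = 2.494400
  f(1.268669) = -0.390479
  x_3 = 1.268669 - (-0.390479)×(1.268669 - 2.120000)/(-0.390479 - 2.494400)
       = 1.383900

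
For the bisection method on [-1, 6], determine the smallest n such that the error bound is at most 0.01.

We need (b-a)/2^n ≤ 0.01
(6 - (-1))/2^n ≤ 0.01
7/2^n ≤ 0.01
2^n ≥ 700
n ≥ log₂(700) = 9.45
n ≥ 10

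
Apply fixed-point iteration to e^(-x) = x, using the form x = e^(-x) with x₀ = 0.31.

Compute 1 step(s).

Equation: e^(-x) = x
Fixed-point form: x = e^(-x)
x₀ = 0.31

x_1 = g(0.310000) = 0.733447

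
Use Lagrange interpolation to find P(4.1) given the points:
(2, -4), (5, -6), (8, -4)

Lagrange interpolation formula:
P(x) = Σ yᵢ × Lᵢ(x)
where Lᵢ(x) = Π_{j≠i} (x - xⱼ)/(xᵢ - xⱼ)

L_0(4.1) = (4.1 - 5)/(2 - 5) × (4.1 - 8)/(2 - 8) = 0.195000
L_1(4.1) = (4.1 - 2)/(5 - 2) × (4.1 - 8)/(5 - 8) = 0.910000
L_2(4.1) = (4.1 - 2)/(8 - 2) × (4.1 - 5)/(8 - 5) = -0.105000

P(4.1) = (-4)×L_0(4.1) + (-6)×L_1(4.1) + (-4)×L_2(4.1)
P(4.1) = -5.820000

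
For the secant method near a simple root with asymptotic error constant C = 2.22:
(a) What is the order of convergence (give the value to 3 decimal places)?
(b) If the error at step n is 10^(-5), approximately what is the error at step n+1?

(a) Secant method has superlinear convergence with order φ = (1+√5)/2 ≈ 1.618.
    This means |e_{n+1}| ≈ C|e_n|^1.618.

(b) With |e_n| = 10^(-5) and C = 2.22:
    |e_{n+1}| ≈ 2.22 × (10^(-5))^1.618 = 2.22 × 10^(-8.09)

(a) ≈ 1.618 (golden ratio); (b) |e_{n+1}| ≈ 1.804e-08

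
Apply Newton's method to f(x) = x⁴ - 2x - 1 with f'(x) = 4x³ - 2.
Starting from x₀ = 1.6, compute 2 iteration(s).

f(x) = x⁴ - 2x - 1
f'(x) = 4x³ - 2
x₀ = 1.6

Newton-Raphson formula: x_{n+1} = x_n - f(x_n)/f'(x_n)

Iteration 1:
  f(1.600000) = 2.353600
  f'(1.600000) = 14.384000
  x_1 = 1.600000 - 2.353600/14.384000 = 1.436374
Iteration 2:
  f(1.436374) = 0.383921
  f'(1.436374) = 9.853930
  x_2 = 1.436374 - 0.383921/9.853930 = 1.397413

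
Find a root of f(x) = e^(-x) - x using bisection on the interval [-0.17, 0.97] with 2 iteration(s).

f(x) = e^(-x) - x
Initial interval: [-0.17, 0.97]

Iteration 1:
  c_1 = (-0.170000 + 0.970000)/2 = 0.400000
  f(c_1) = f(0.400000) = 0.270320
  f(a) × f(c) ≥ 0, new interval: [0.400000, 0.970000]
Iteration 2:
  c_2 = (0.400000 + 0.970000)/2 = 0.685000
  f(c_2) = f(0.685000) = -0.180910
  f(a) × f(c) < 0, new interval: [0.400000, 0.685000]

After 2 iteration(s), the approximation is c_2 = 0.685000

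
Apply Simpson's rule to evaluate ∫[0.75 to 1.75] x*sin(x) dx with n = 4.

f(x) = x*sin(x)
a = 0.75, b = 1.75, n = 4
h = (b - a)/n = 0.250000

Simpson's rule: (h/3)[f(x₀) + 4f(x₁) + 2f(x₂) + ... + f(xₙ)]

x_0 = 0.7500, f(x_0) = 0.511229, coefficient = 1
x_1 = 1.0000, f(x_1) = 0.841471, coefficient = 4
x_2 = 1.2500, f(x_2) = 1.186231, coefficient = 2
x_3 = 1.5000, f(x_3) = 1.496242, coefficient = 4
x_4 = 1.7500, f(x_4) = 1.721975, coefficient = 1

I ≈ (0.250000/3) × 13.956520 = 1.163043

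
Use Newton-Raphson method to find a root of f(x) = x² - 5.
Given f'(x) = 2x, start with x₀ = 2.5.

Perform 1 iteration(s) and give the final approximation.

f(x) = x² - 5
f'(x) = 2x
x₀ = 2.5

Newton-Raphson formula: x_{n+1} = x_n - f(x_n)/f'(x_n)

Iteration 1:
  f(2.500000) = 1.250000
  f'(2.500000) = 5.000000
  x_1 = 2.500000 - 1.250000/5.000000 = 2.250000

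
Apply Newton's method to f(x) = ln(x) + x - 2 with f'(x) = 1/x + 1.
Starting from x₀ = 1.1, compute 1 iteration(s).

f(x) = ln(x) + x - 2
f'(x) = 1/x + 1
x₀ = 1.1

Newton-Raphson formula: x_{n+1} = x_n - f(x_n)/f'(x_n)

Iteration 1:
  f(1.100000) = -0.804690
  f'(1.100000) = 1.909091
  x_1 = 1.100000 - (-0.804690)/1.909091 = 1.521504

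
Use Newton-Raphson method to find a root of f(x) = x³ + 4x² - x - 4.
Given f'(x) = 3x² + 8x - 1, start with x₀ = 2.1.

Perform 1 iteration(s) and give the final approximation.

f(x) = x³ + 4x² - x - 4
f'(x) = 3x² + 8x - 1
x₀ = 2.1

Newton-Raphson formula: x_{n+1} = x_n - f(x_n)/f'(x_n)

Iteration 1:
  f(2.100000) = 20.801000
  f'(2.100000) = 29.030000
  x_1 = 2.100000 - 20.801000/29.030000 = 1.383465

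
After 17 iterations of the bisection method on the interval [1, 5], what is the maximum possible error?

Bisection error bound: |error| ≤ (b-a)/2^n
|error| ≤ (5 - 1)/2^17 = 4/2^17
|error| ≤ 0.0000305176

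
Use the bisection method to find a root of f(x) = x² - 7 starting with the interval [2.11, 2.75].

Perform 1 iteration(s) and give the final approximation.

f(x) = x² - 7
Initial interval: [2.11, 2.75]

Iteration 1:
  c_1 = (2.110000 + 2.750000)/2 = 2.430000
  f(c_1) = f(2.430000) = -1.095100
  f(a) × f(c) ≥ 0, new interval: [2.430000, 2.750000]

After 1 iteration(s), the approximation is c_1 = 2.430000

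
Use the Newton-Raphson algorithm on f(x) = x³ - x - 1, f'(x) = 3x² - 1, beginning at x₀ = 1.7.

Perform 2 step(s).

f(x) = x³ - x - 1
f'(x) = 3x² - 1
x₀ = 1.7

Newton-Raphson formula: x_{n+1} = x_n - f(x_n)/f'(x_n)

Iteration 1:
  f(1.700000) = 2.213000
  f'(1.700000) = 7.670000
  x_1 = 1.700000 - 2.213000/7.670000 = 1.411473
Iteration 2:
  f(1.411473) = 0.400544
  f'(1.411473) = 4.976770
  x_2 = 1.411473 - 0.400544/4.976770 = 1.330991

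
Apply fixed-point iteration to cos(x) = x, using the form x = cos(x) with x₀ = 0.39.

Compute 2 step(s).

Equation: cos(x) = x
Fixed-point form: x = cos(x)
x₀ = 0.39

x_1 = g(0.390000) = 0.924909
x_2 = g(0.924909) = 0.601907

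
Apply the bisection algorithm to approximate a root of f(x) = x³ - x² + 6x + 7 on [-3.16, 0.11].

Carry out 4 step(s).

f(x) = x³ - x² + 6x + 7
Initial interval: [-3.16, 0.11]

Iteration 1:
  c_1 = (-3.160000 + 0.110000)/2 = -1.525000
  f(c_1) = f(-1.525000) = -8.022203
  f(a) × f(c) ≥ 0, new interval: [-1.525000, 0.110000]
Iteration 2:
  c_2 = (-1.525000 + 0.110000)/2 = -0.707500
  f(c_2) = f(-0.707500) = 1.900300
  f(a) × f(c) < 0, new interval: [-1.525000, -0.707500]
Iteration 3:
  c_3 = (-1.525000 + (-0.707500))/2 = -1.116250
  f(c_3) = f(-1.116250) = -2.334377
  f(a) × f(c) ≥ 0, new interval: [-1.116250, -0.707500]
Iteration 4:
  c_4 = (-1.116250 + (-0.707500))/2 = -0.911875
  f(c_4) = f(-0.911875) = -0.061005
  f(a) × f(c) ≥ 0, new interval: [-0.911875, -0.707500]

After 4 iteration(s), the approximation is c_4 = -0.911875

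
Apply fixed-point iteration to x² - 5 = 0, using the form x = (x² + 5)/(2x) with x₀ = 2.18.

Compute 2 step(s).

Equation: x² - 5 = 0
Fixed-point form: x = (x² + 5)/(2x)
x₀ = 2.18

x_1 = g(2.180000) = 2.236789
x_2 = g(2.236789) = 2.236068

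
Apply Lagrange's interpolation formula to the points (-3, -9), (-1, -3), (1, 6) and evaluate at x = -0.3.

Lagrange interpolation formula:
P(x) = Σ yᵢ × Lᵢ(x)
where Lᵢ(x) = Π_{j≠i} (x - xⱼ)/(xᵢ - xⱼ)

L_0(-0.3) = (-0.3 - (-1))/(-3 - (-1)) × (-0.3 - 1)/(-3 - 1) = -0.113750
L_1(-0.3) = (-0.3 - (-3))/(-1 - (-3)) × (-0.3 - 1)/(-1 - 1) = 0.877500
L_2(-0.3) = (-0.3 - (-3))/(1 - (-3)) × (-0.3 - (-1))/(1 - (-1)) = 0.236250

P(-0.3) = (-9)×L_0(-0.3) + (-3)×L_1(-0.3) + 6×L_2(-0.3)
P(-0.3) = -0.191250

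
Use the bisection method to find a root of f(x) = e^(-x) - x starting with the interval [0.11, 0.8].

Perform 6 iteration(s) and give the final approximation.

f(x) = e^(-x) - x
Initial interval: [0.11, 0.8]

Iteration 1:
  c_1 = (0.110000 + 0.800000)/2 = 0.455000
  f(c_1) = f(0.455000) = 0.179448
  f(a) × f(c) ≥ 0, new interval: [0.455000, 0.800000]
Iteration 2:
  c_2 = (0.455000 + 0.800000)/2 = 0.627500
  f(c_2) = f(0.627500) = -0.093575
  f(a) × f(c) < 0, new interval: [0.455000, 0.627500]
Iteration 3:
  c_3 = (0.455000 + 0.627500)/2 = 0.541250
  f(c_3) = f(0.541250) = 0.040770
  f(a) × f(c) ≥ 0, new interval: [0.541250, 0.627500]
Iteration 4:
  c_4 = (0.541250 + 0.627500)/2 = 0.584375
  f(c_4) = f(0.584375) = -0.026921
  f(a) × f(c) < 0, new interval: [0.541250, 0.584375]
Iteration 5:
  c_5 = (0.541250 + 0.584375)/2 = 0.562813
  f(c_5) = f(0.562813) = 0.006792
  f(a) × f(c) ≥ 0, new interval: [0.562813, 0.584375]
Iteration 6:
  c_6 = (0.562813 + 0.584375)/2 = 0.573594
  f(c_6) = f(0.573594) = -0.010097
  f(a) × f(c) < 0, new interval: [0.562813, 0.573594]

After 6 iteration(s), the approximation is c_6 = 0.573594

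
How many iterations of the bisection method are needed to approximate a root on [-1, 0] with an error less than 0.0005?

We need (b-a)/2^n ≤ 0.0005
(0 - (-1))/2^n ≤ 0.0005
1/2^n ≤ 0.0005
2^n ≥ 2000
n ≥ log₂(2000) = 10.97
n ≥ 11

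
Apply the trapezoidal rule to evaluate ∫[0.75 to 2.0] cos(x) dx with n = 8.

f(x) = cos(x)
a = 0.75, b = 2.0, n = 8
h = (b - a)/n = 0.156250

Trapezoidal rule: (h/2)[f(x₀) + 2f(x₁) + 2f(x₂) + ... + f(xₙ)]

x_0 = 0.7500, f(x_0) = 0.731689, coefficient = 1
x_1 = 0.9062, f(x_1) = 0.616702, coefficient = 2
x_2 = 1.0625, f(x_2) = 0.486690, coefficient = 2
x_3 = 1.2188, f(x_3) = 0.344819, coefficient = 2
x_4 = 1.3750, f(x_4) = 0.194548, coefficient = 2
x_5 = 1.5312, f(x_5) = 0.039536, coefficient = 2
x_6 = 1.6875, f(x_6) = -0.116439, coefficient = 2
x_7 = 1.8438, f(x_7) = -0.269577, coefficient = 2
x_8 = 2.0000, f(x_8) = -0.416147, coefficient = 1

I ≈ (0.156250/2) × 2.908100 = 0.227195
Exact value: 0.227659
Error: 0.000463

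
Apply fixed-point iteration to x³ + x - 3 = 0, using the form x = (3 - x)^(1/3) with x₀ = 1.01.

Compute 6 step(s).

Equation: x³ + x - 3 = 0
Fixed-point form: x = (3 - x)^(1/3)
x₀ = 1.01

x_1 = g(1.010000) = 1.257818
x_2 = g(1.257818) = 1.203274
x_3 = g(1.203274) = 1.215702
x_4 = g(1.215702) = 1.212893
x_5 = g(1.212893) = 1.213529
x_6 = g(1.213529) = 1.213385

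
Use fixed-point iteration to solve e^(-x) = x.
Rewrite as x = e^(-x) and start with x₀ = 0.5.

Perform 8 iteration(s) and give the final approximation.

Equation: e^(-x) = x
Fixed-point form: x = e^(-x)
x₀ = 0.5

x_1 = g(0.500000) = 0.606531
x_2 = g(0.606531) = 0.545239
x_3 = g(0.545239) = 0.579703
x_4 = g(0.579703) = 0.560065
x_5 = g(0.560065) = 0.571172
x_6 = g(0.571172) = 0.564863
x_7 = g(0.564863) = 0.568438
x_8 = g(0.568438) = 0.566409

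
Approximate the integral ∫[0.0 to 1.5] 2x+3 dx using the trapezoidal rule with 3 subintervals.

f(x) = 2x+3
a = 0.0, b = 1.5, n = 3
h = (b - a)/n = 0.500000

Trapezoidal rule: (h/2)[f(x₀) + 2f(x₁) + 2f(x₂) + ... + f(xₙ)]

x_0 = 0.0000, f(x_0) = 3.000000, coefficient = 1
x_1 = 0.5000, f(x_1) = 4.000000, coefficient = 2
x_2 = 1.0000, f(x_2) = 5.000000, coefficient = 2
x_3 = 1.5000, f(x_3) = 6.000000, coefficient = 1

I ≈ (0.500000/2) × 27.000000 = 6.750000
Exact value: 6.750000
Error: 0.000000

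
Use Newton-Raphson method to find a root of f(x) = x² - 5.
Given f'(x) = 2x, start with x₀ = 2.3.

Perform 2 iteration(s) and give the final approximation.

f(x) = x² - 5
f'(x) = 2x
x₀ = 2.3

Newton-Raphson formula: x_{n+1} = x_n - f(x_n)/f'(x_n)

Iteration 1:
  f(2.300000) = 0.290000
  f'(2.300000) = 4.600000
  x_1 = 2.300000 - 0.290000/4.600000 = 2.236957
Iteration 2:
  f(2.236957) = 0.003974
  f'(2.236957) = 4.473913
  x_2 = 2.236957 - 0.003974/4.473913 = 2.236068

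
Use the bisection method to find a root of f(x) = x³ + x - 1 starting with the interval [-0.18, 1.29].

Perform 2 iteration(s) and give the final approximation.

f(x) = x³ + x - 1
Initial interval: [-0.18, 1.29]

Iteration 1:
  c_1 = (-0.180000 + 1.290000)/2 = 0.555000
  f(c_1) = f(0.555000) = -0.274046
  f(a) × f(c) ≥ 0, new interval: [0.555000, 1.290000]
Iteration 2:
  c_2 = (0.555000 + 1.290000)/2 = 0.922500
  f(c_2) = f(0.922500) = 0.707553
  f(a) × f(c) < 0, new interval: [0.555000, 0.922500]

After 2 iteration(s), the approximation is c_2 = 0.922500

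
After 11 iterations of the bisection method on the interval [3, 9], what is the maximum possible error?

Bisection error bound: |error| ≤ (b-a)/2^n
|error| ≤ (9 - 3)/2^11 = 6/2^11
|error| ≤ 0.0029296875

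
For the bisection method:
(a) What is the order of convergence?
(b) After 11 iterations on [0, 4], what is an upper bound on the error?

(a) Bisection has linear (order 1) convergence; the error is halved each step.

(b) Error bound = (b-a)/2^n = (4 - 0)/2^{11}
    = 4/2^{11}

(a) 1 (linear); (b) error ≤ 1.95e-03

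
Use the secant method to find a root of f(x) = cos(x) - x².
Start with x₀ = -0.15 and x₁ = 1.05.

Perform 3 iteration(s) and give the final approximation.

f(x) = cos(x) - x²
x₀ = -0.15, x₁ = 1.05

Secant formula: x_{n+1} = x_n - f(x_n)(x_n - x_{n-1})/(f(x_n) - f(x_{n-1}))

Iteration 1:
  f(-0.150000) = 0.966271
  f(1.050000) = -0.604929
  x_2 = 1.050000 - (-0.604929)×(1.050000 - (-0.150000))/(-0.604929 - 0.966271)
       = 0.587987
Iteration 2:
  f(1.050000) = -0.604929
  f(0.587987) = 0.486330
  x_3 = 0.587987 - 0.486330×(0.587987 - 1.050000)/(0.486330 - (-0.604929))
       = 0.793888
Iteration 3:
  f(0.587987) = 0.486330
  f(0.793888) = 0.070821
  x_4 = 0.793888 - 0.070821×(0.793888 - 0.587987)/(0.070821 - 0.486330)
       = 0.828982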